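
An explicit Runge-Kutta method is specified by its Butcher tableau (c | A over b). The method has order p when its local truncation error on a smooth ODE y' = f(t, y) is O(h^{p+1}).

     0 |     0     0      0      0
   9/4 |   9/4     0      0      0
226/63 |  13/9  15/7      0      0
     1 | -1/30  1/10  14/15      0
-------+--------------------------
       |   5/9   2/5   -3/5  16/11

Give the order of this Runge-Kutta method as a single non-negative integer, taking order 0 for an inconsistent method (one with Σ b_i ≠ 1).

b = (5/9, 2/5, -3/5, 16/11)
c = (0, 9/4, 226/63, 1)
Ac = (0, 0, 135/28, 3859/1080)
Σ b_i: 5/9·1 + 2/5·1 + (-3/5)·1 + 16/11·1 = 896/495 ≠ 1 ⇒ order 0.

0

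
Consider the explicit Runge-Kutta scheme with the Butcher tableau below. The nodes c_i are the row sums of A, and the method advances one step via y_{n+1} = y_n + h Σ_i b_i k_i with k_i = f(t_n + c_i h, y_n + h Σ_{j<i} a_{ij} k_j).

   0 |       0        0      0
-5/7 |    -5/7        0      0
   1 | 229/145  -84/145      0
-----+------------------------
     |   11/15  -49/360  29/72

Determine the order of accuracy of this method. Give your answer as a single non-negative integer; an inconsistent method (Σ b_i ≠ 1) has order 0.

3

b = (11/15, -49/360, 29/72)
c = (0, -5/7, 1)
Ac = (0, 0, 12/29)
Σ b_i: 11/15·1 + (-49/360)·1 + 29/72·1 = 1 ✓
b·c: (-49/360)·(-5/7) + 29/72·1 = 1/2 ✓
b·c²: (-49/360)·25/49 + 29/72·1 = 1/3 ✓
b·Ac: 29/72·12/29 = 1/6 ✓; 3 stages ⇒ order 3.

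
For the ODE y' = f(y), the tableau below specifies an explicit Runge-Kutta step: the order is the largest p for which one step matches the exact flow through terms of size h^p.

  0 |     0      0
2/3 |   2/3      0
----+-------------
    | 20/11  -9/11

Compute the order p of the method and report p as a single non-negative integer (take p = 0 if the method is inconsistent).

b = (20/11, -9/11)
c = (0, 2/3)
Σ b_i: 20/11·1 + (-9/11)·1 = 1 ✓
b·c: (-9/11)·2/3 = -6/11 ≠ 1/2 ⇒ order 1.

1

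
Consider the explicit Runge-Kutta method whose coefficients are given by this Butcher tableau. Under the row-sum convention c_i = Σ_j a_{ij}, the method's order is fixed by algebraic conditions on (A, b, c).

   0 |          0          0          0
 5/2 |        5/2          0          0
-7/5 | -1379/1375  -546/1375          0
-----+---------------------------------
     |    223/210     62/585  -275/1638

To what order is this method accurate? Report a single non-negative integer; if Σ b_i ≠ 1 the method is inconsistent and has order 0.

b = (223/210, 62/585, -275/1638)
c = (0, 5/2, -7/5)
Ac = (0, 0, -273/275)
Σ b_i: 223/210·1 + 62/585·1 + (-275/1638)·1 = 1 ✓
b·c: 62/585·5/2 + (-275/1638)·(-7/5) = 1/2 ✓
b·c²: 62/585·25/4 + (-275/1638)·49/25 = 1/3 ✓
b·Ac: (-275/1638)·(-273/275) = 1/6 ✓; 3 stages ⇒ order 3.

3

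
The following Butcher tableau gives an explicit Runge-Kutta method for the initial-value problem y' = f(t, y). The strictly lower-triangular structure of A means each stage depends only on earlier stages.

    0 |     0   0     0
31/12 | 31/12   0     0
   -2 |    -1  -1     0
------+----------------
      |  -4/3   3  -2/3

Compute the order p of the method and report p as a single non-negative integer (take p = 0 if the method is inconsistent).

b = (-4/3, 3, -2/3)
c = (0, 31/12, -2)
Ac = (0, 0, -31/12)
Σ b_i: (-4/3)·1 + 3·1 + (-2/3)·1 = 1 ✓
b·c: 3·31/12 + (-2/3)·(-2) = 109/12 ≠ 1/2 ⇒ order 1.

1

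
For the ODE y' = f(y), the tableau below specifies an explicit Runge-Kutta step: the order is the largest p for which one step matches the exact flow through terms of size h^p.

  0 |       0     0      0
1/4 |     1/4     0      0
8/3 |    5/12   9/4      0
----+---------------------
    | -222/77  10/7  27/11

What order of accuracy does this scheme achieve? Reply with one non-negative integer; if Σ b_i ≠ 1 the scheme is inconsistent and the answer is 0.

b = (-222/77, 10/7, 27/11)
c = (0, 1/4, 8/3)
Ac = (0, 0, 9/16)
Σ b_i: (-222/77)·1 + 10/7·1 + 27/11·1 = 1 ✓
b·c: 10/7·1/4 + 27/11·8/3 = 1063/154 ≠ 1/2 ⇒ order 1.

1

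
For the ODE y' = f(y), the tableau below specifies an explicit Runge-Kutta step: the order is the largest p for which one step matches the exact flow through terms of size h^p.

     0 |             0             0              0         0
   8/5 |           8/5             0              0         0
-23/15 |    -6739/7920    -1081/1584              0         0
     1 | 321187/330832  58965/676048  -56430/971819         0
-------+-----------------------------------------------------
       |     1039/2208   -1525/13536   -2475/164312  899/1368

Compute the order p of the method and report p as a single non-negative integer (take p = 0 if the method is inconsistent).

4

b = (1039/2208, -1525/13536, -2475/164312, 899/1368)
c = (0, 8/5, -23/15, 1)
Ac = (0, 0, -1081/990, 411/1798)
Σ b_i: 1039/2208·1 + (-1525/13536)·1 + (-2475/164312)·1 + 899/1368·1 = 1 ✓
b·c: (-1525/13536)·8/5 + (-2475/164312)·(-23/15) + 899/1368·1 = 1/2 ✓
b·c²: (-1525/13536)·64/25 + (-2475/164312)·529/225 + 899/1368·1 = 1/3 ✓
b·Ac: (-2475/164312)·(-1081/990) + 899/1368·411/1798 = 1/6 ✓
b·c³: (-1525/13536)·512/125 + (-2475/164312)·(-12167/3375) + 899/1368·1 = 1/4 ✓
b·(c∘Ac): (-2475/164312)·24863/14850 + 899/1368·411/1798 = 1/8 ✓
b·Ac²: (-2475/164312)·(-4324/2475) + 899/1368·78/899 = 1/12 ✓
b·A²c: 899/1368·57/899 = 1/24 ✓; 4 stages ⇒ order 4.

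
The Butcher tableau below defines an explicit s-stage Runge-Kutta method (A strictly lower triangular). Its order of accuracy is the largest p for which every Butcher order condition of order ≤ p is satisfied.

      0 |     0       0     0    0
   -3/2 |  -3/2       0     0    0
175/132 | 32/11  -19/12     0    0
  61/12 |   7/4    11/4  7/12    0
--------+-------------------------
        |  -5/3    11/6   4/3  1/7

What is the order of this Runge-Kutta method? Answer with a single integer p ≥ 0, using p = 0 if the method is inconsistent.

b = (-5/3, 11/6, 4/3, 1/7)
c = (0, -3/2, 175/132, 61/12)
Ac = (0, 0, 19/8, -5309/1584)
Σ b_i: (-5/3)·1 + 11/6·1 + 4/3·1 + 1/7·1 = 23/14 ≠ 1 ⇒ order 0.

0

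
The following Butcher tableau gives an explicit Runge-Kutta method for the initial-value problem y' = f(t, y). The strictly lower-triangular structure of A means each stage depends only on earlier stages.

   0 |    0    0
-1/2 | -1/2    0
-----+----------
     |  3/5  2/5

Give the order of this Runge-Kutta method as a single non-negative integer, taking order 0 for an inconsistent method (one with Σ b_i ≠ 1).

1

b = (3/5, 2/5)
c = (0, -1/2)
Σ b_i: 3/5·1 + 2/5·1 = 1 ✓
b·c: 2/5·(-1/2) = -1/5 ≠ 1/2 ⇒ order 1.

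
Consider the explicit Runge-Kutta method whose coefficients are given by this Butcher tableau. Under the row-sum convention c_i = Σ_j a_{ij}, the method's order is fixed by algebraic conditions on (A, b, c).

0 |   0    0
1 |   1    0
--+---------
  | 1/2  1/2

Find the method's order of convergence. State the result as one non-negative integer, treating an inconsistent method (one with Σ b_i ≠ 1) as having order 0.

b = (1/2, 1/2)
c = (0, 1)
Σ b_i: 1/2·1 + 1/2·1 = 1 ✓
b·c: 1/2·1 = 1/2 ✓; 2 stages ⇒ order 2.

2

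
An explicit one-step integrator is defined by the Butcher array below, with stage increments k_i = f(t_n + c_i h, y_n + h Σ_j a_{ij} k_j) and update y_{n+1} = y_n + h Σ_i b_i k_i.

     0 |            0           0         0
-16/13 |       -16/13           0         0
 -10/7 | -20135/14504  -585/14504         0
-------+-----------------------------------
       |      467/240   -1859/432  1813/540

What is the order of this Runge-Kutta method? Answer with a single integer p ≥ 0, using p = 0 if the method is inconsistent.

3

b = (467/240, -1859/432, 1813/540)
c = (0, -16/13, -10/7)
Ac = (0, 0, 90/1813)
Σ b_i: 467/240·1 + (-1859/432)·1 + 1813/540·1 = 1 ✓
b·c: (-1859/432)·(-16/13) + 1813/540·(-10/7) = 1/2 ✓
b·c²: (-1859/432)·256/169 + 1813/540·100/49 = 1/3 ✓
b·Ac: 1813/540·90/1813 = 1/6 ✓; 3 stages ⇒ order 3.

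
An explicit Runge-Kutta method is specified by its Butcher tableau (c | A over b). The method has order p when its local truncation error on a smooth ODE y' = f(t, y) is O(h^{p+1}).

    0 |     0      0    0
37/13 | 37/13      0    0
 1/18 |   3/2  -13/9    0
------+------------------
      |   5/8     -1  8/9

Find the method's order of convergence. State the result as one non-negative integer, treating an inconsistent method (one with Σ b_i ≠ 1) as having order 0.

0

b = (5/8, -1, 8/9)
c = (0, 37/13, 1/18)
Ac = (0, 0, -37/9)
Σ b_i: 5/8·1 + (-1)·1 + 8/9·1 = 37/72 ≠ 1 ⇒ order 0.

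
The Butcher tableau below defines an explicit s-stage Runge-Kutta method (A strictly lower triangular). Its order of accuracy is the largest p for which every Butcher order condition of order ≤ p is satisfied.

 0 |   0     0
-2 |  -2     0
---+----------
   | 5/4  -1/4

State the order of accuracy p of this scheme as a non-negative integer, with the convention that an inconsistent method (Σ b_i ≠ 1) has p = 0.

b = (5/4, -1/4)
c = (0, -2)
Σ b_i: 5/4·1 + (-1/4)·1 = 1 ✓
b·c: (-1/4)·(-2) = 1/2 ✓; 2 stages ⇒ order 2.

2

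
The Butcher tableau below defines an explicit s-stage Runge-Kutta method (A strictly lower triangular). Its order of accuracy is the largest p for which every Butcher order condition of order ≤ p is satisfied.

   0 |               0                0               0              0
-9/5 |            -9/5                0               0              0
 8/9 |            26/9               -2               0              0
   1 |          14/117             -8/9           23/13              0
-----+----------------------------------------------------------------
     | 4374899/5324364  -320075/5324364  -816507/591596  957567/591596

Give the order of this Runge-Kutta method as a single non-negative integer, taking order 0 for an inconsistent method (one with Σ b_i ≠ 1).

b = (4374899/5324364, -320075/5324364, -816507/591596, 957567/591596)
c = (0, -9/5, 8/9, 1)
Ac = (0, 0, 18/5, 1856/585)
Σ b_i: 4374899/5324364·1 + (-320075/5324364)·1 + (-816507/591596)·1 + 957567/591596·1 = 1 ✓
b·c: (-320075/5324364)·(-9/5) + (-816507/591596)·8/9 + 957567/591596·1 = 1/2 ✓
b·c²: (-320075/5324364)·81/25 + (-816507/591596)·64/81 + 957567/591596·1 = 1/3 ✓
b·Ac: (-816507/591596)·18/5 + 957567/591596·1856/585 = 1/6 ✓
b·c³: (-320075/5324364)·(-729/125) + (-816507/591596)·512/729 + 957567/591596·1 = 39927373/39932730 ≠ 1/4 ⇒ order 3.
b·(c∘Ac): (-816507/591596)·16/5 + 957567/591596·1856/585 = 1594508/2218485 ≠ 1/8
b·Ac²: (-816507/591596)·(-162/25) + 957567/591596·(-39016/26325) = 261344177/39932730 ≠ 1/12
b·A²c: 957567/591596·414/65 = 15247413/1478990 ≠ 1/24

3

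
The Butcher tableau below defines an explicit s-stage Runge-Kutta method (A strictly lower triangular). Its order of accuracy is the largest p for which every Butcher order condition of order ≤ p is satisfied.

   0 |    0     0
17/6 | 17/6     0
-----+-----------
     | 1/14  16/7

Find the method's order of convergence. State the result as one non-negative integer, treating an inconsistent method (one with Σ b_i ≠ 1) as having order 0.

0

b = (1/14, 16/7)
c = (0, 17/6)
Σ b_i: 1/14·1 + 16/7·1 = 33/14 ≠ 1 ⇒ order 0.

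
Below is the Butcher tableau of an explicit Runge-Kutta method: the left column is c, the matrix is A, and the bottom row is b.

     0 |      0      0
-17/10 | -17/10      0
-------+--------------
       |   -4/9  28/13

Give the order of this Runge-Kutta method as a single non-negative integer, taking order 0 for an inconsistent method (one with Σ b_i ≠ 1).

0

b = (-4/9, 28/13)
c = (0, -17/10)
Σ b_i: (-4/9)·1 + 28/13·1 = 200/117 ≠ 1 ⇒ order 0.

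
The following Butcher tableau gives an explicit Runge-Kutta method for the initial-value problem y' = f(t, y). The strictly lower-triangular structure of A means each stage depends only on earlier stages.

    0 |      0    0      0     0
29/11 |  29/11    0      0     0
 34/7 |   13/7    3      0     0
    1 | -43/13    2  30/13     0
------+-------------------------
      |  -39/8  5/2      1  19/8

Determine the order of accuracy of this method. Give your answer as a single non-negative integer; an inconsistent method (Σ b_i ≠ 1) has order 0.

b = (-39/8, 5/2, 1, 19/8)
c = (0, 29/11, 34/7, 1)
Ac = (0, 0, 87/11, 16498/1001)
Σ b_i: (-39/8)·1 + 5/2·1 + 1·1 + 19/8·1 = 1 ✓
b·c: 5/2·29/11 + 1·34/7 + 19/8·1 = 8515/616 ≠ 1/2 ⇒ order 1.

1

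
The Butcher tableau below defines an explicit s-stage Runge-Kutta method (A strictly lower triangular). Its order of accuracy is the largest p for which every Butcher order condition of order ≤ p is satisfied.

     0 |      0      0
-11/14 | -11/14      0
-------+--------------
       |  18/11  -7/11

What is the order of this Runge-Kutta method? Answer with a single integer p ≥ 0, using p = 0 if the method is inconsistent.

2

b = (18/11, -7/11)
c = (0, -11/14)
Σ b_i: 18/11·1 + (-7/11)·1 = 1 ✓
b·c: (-7/11)·(-11/14) = 1/2 ✓; 2 stages ⇒ order 2.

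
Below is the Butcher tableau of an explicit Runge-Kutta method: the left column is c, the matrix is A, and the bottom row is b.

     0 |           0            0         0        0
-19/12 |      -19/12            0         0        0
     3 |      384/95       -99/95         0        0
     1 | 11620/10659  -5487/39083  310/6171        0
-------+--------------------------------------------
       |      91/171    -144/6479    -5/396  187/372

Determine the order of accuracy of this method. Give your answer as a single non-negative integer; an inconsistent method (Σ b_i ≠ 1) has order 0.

4

b = (91/171, -144/6479, -5/396, 187/372)
c = (0, -19/12, 3, 1)
Ac = (0, 0, 33/20, 279/748)
Σ b_i: 91/171·1 + (-144/6479)·1 + (-5/396)·1 + 187/372·1 = 1 ✓
b·c: (-144/6479)·(-19/12) + (-5/396)·3 + 187/372·1 = 1/2 ✓
b·c²: (-144/6479)·361/144 + (-5/396)·9 + 187/372·1 = 1/3 ✓
b·Ac: (-5/396)·33/20 + 187/372·279/748 = 1/6 ✓
b·c³: (-144/6479)·(-6859/1728) + (-5/396)·27 + 187/372·1 = 1/4 ✓
b·(c∘Ac): (-5/396)·99/20 + 187/372·279/748 = 1/8 ✓
b·Ac²: (-5/396)·(-209/80) + 187/372·899/8976 = 1/12 ✓
b·A²c: 187/372·31/374 = 1/24 ✓; 4 stages ⇒ order 4.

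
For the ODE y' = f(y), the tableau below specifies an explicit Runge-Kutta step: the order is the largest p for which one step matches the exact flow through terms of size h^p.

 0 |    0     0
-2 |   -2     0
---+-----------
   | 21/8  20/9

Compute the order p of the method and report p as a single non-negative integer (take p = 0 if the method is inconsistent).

0

b = (21/8, 20/9)
c = (0, -2)
Σ b_i: 21/8·1 + 20/9·1 = 349/72 ≠ 1 ⇒ order 0.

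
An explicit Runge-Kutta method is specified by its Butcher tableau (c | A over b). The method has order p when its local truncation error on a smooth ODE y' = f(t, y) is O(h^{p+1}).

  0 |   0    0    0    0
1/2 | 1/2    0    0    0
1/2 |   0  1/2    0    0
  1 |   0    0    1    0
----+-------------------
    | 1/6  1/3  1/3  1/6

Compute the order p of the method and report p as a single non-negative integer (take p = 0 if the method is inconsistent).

b = (1/6, 1/3, 1/3, 1/6)
c = (0, 1/2, 1/2, 1)
Ac = (0, 0, 1/4, 1/2)
Σ b_i: 1/6·1 + 1/3·1 + 1/3·1 + 1/6·1 = 1 ✓
b·c: 1/3·1/2 + 1/3·1/2 + 1/6·1 = 1/2 ✓
b·c²: 1/3·1/4 + 1/3·1/4 + 1/6·1 = 1/3 ✓
b·Ac: 1/3·1/4 + 1/6·1/2 = 1/6 ✓
b·c³: 1/3·1/8 + 1/3·1/8 + 1/6·1 = 1/4 ✓
b·(c∘Ac): 1/3·1/8 + 1/6·1/2 = 1/8 ✓
b·Ac²: 1/3·1/8 + 1/6·1/4 = 1/12 ✓
b·A²c: 1/6·1/4 = 1/24 ✓; 4 stages ⇒ order 4.

4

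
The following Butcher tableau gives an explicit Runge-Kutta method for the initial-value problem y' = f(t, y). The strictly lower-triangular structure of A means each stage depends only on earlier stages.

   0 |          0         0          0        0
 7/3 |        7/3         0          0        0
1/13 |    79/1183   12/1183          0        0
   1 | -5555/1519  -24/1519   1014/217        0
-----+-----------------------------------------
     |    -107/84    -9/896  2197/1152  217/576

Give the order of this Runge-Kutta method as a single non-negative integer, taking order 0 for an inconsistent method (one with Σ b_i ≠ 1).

4

b = (-107/84, -9/896, 2197/1152, 217/576)
c = (0, 7/3, 1/13, 1)
Ac = (0, 0, 4/169, 10/31)
Σ b_i: (-107/84)·1 + (-9/896)·1 + 2197/1152·1 + 217/576·1 = 1 ✓
b·c: (-9/896)·7/3 + 2197/1152·1/13 + 217/576·1 = 1/2 ✓
b·c²: (-9/896)·49/9 + 2197/1152·1/169 + 217/576·1 = 1/3 ✓
b·Ac: 2197/1152·4/169 + 217/576·10/31 = 1/6 ✓
b·c³: (-9/896)·343/27 + 2197/1152·1/2197 + 217/576·1 = 1/4 ✓
b·(c∘Ac): 2197/1152·4/2197 + 217/576·10/31 = 1/8 ✓
b·Ac²: 2197/1152·28/507 + 217/576·(-38/651) = 1/12 ✓
b·A²c: 217/576·24/217 = 1/24 ✓; 4 stages ⇒ order 4.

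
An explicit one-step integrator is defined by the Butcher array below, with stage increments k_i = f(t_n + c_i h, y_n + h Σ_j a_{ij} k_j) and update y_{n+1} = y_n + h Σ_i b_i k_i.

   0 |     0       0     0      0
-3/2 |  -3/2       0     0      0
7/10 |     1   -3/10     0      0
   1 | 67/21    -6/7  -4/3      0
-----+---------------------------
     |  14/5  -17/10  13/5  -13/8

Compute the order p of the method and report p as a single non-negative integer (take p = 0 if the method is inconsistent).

b = (14/5, -17/10, 13/5, -13/8)
c = (0, -3/2, 7/10, 1)
Ac = (0, 0, 9/20, 37/105)
Σ b_i: 14/5·1 + (-17/10)·1 + 13/5·1 + (-13/8)·1 = 83/40 ≠ 1 ⇒ order 0.

0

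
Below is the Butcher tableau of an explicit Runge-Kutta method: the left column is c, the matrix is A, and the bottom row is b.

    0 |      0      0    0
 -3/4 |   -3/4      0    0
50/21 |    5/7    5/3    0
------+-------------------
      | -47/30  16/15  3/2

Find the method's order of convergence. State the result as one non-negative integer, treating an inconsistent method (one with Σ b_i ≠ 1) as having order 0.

1

b = (-47/30, 16/15, 3/2)
c = (0, -3/4, 50/21)
Ac = (0, 0, -5/4)
Σ b_i: (-47/30)·1 + 16/15·1 + 3/2·1 = 1 ✓
b·c: 16/15·(-3/4) + 3/2·50/21 = 97/35 ≠ 1/2 ⇒ order 1.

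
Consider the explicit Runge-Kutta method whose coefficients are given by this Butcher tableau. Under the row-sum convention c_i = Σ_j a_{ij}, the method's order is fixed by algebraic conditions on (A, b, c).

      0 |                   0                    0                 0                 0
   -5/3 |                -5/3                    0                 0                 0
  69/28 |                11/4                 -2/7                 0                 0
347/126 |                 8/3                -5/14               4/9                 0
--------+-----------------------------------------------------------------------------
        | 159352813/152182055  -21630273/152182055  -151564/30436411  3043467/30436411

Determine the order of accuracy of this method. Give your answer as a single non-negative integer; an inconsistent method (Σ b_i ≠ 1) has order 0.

3

b = (159352813/152182055, -21630273/152182055, -151564/30436411, 3043467/30436411)
c = (0, -5/3, 69/28, 347/126)
Ac = (0, 0, 10/21, 71/42)
Σ b_i: 159352813/152182055·1 + (-21630273/152182055)·1 + (-151564/30436411)·1 + 3043467/30436411·1 = 1 ✓
b·c: (-21630273/152182055)·(-5/3) + (-151564/30436411)·69/28 + 3043467/30436411·347/126 = 1/2 ✓
b·c²: (-21630273/152182055)·25/9 + (-151564/30436411)·4761/784 + 3043467/30436411·120409/15876 = 1/3 ✓
b·Ac: (-151564/30436411)·10/21 + 3043467/30436411·71/42 = 1/6 ✓
b·c³: (-21630273/152182055)·(-125/27) + (-151564/30436411)·328509/21952 + 3043467/30436411·41781923/2000376 = 4961296957/1856708784 ≠ 1/4 ⇒ order 3.
b·(c∘Ac): (-151564/30436411)·115/98 + 3043467/30436411·24637/5292 = 391749651/852219508 ≠ 1/8
b·Ac²: (-151564/30436411)·(-50/63) + 3043467/30436411·3011/1764 = 3860053/22103676 ≠ 1/12
b·A²c: 3043467/30436411·40/189 = 644120/30436411 ≠ 1/24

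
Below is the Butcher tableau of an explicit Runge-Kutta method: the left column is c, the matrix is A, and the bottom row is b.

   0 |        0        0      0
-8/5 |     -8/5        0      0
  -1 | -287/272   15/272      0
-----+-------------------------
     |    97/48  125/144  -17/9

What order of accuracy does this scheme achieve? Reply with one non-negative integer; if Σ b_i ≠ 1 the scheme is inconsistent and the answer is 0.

3

b = (97/48, 125/144, -17/9)
c = (0, -8/5, -1)
Ac = (0, 0, -3/34)
Σ b_i: 97/48·1 + 125/144·1 + (-17/9)·1 = 1 ✓
b·c: 125/144·(-8/5) + (-17/9)·(-1) = 1/2 ✓
b·c²: 125/144·64/25 + (-17/9)·1 = 1/3 ✓
b·Ac: (-17/9)·(-3/34) = 1/6 ✓; 3 stages ⇒ order 3.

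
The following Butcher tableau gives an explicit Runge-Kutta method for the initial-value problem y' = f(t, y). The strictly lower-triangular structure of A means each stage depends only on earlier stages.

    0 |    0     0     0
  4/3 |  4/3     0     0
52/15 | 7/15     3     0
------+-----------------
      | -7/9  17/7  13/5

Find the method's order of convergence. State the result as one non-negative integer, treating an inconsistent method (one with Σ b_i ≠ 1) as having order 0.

b = (-7/9, 17/7, 13/5)
c = (0, 4/3, 52/15)
Ac = (0, 0, 4)
Σ b_i: (-7/9)·1 + 17/7·1 + 13/5·1 = 1339/315 ≠ 1 ⇒ order 0.

0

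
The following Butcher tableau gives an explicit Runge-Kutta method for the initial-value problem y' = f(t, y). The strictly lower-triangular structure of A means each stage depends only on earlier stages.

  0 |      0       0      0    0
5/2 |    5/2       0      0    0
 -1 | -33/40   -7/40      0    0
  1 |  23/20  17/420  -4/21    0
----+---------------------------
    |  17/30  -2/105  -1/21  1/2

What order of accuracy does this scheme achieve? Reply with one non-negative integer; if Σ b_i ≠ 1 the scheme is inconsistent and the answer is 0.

4

b = (17/30, -2/105, -1/21, 1/2)
c = (0, 5/2, -1, 1)
Ac = (0, 0, -7/16, 7/24)
Σ b_i: 17/30·1 + (-2/105)·1 + (-1/21)·1 + 1/2·1 = 1 ✓
b·c: (-2/105)·5/2 + (-1/21)·(-1) + 1/2·1 = 1/2 ✓
b·c²: (-2/105)·25/4 + (-1/21)·1 + 1/2·1 = 1/3 ✓
b·Ac: (-1/21)·(-7/16) + 1/2·7/24 = 1/6 ✓
b·c³: (-2/105)·125/8 + (-1/21)·(-1) + 1/2·1 = 1/4 ✓
b·(c∘Ac): (-1/21)·7/16 + 1/2·7/24 = 1/8 ✓
b·Ac²: (-1/21)·(-35/32) + 1/2·1/16 = 1/12 ✓
b·A²c: 1/2·1/12 = 1/24 ✓; 4 stages ⇒ order 4.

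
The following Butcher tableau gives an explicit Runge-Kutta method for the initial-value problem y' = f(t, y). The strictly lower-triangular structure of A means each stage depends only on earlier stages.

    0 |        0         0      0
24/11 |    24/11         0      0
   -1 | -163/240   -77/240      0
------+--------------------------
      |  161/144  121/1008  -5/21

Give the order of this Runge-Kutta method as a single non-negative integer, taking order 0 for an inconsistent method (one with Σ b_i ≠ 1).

b = (161/144, 121/1008, -5/21)
c = (0, 24/11, -1)
Ac = (0, 0, -7/10)
Σ b_i: 161/144·1 + 121/1008·1 + (-5/21)·1 = 1 ✓
b·c: 121/1008·24/11 + (-5/21)·(-1) = 1/2 ✓
b·c²: 121/1008·576/121 + (-5/21)·1 = 1/3 ✓
b·Ac: (-5/21)·(-7/10) = 1/6 ✓; 3 stages ⇒ order 3.

3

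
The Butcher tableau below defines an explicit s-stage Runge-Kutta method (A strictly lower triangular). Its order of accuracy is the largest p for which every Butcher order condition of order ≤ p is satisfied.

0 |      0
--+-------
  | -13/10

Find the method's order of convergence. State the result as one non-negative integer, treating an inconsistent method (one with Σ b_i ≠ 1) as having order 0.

b = (-13/10)
c = (0)
Σ b_i: (-13/10)·1 = -13/10 ≠ 1 ⇒ order 0.

0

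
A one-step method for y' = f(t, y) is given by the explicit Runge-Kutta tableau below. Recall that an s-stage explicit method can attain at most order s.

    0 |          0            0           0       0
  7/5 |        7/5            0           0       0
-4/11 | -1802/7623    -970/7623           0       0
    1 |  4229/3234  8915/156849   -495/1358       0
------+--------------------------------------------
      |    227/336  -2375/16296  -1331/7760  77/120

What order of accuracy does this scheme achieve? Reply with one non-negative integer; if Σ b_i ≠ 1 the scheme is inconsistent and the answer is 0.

b = (227/336, -2375/16296, -1331/7760, 77/120)
c = (0, 7/5, -4/11, 1)
Ac = (0, 0, -194/1089, 7/33)
Σ b_i: 227/336·1 + (-2375/16296)·1 + (-1331/7760)·1 + 77/120·1 = 1 ✓
b·c: (-2375/16296)·7/5 + (-1331/7760)·(-4/11) + 77/120·1 = 1/2 ✓
b·c²: (-2375/16296)·49/25 + (-1331/7760)·16/121 + 77/120·1 = 1/3 ✓
b·Ac: (-1331/7760)·(-194/1089) + 77/120·7/33 = 1/6 ✓
b·c³: (-2375/16296)·343/125 + (-1331/7760)·(-64/1331) + 77/120·1 = 1/4 ✓
b·(c∘Ac): (-1331/7760)·776/11979 + 77/120·7/33 = 1/8 ✓
b·Ac²: (-1331/7760)·(-1358/5445) + 77/120·73/1155 = 1/12 ✓
b·A²c: 77/120·5/77 = 1/24 ✓; 4 stages ⇒ order 4.

4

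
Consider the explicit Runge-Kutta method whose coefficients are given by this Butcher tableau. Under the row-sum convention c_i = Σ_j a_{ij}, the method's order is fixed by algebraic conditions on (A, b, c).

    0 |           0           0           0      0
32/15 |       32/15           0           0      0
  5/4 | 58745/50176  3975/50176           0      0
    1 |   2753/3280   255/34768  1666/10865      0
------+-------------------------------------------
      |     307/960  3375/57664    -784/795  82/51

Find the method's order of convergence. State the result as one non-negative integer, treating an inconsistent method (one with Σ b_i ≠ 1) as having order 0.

b = (307/960, 3375/57664, -784/795, 82/51)
c = (0, 32/15, 5/4, 1)
Ac = (0, 0, 265/1568, 17/82)
Σ b_i: 307/960·1 + 3375/57664·1 + (-784/795)·1 + 82/51·1 = 1 ✓
b·c: 3375/57664·32/15 + (-784/795)·5/4 + 82/51·1 = 1/2 ✓
b·c²: 3375/57664·1024/225 + (-784/795)·25/16 + 82/51·1 = 1/3 ✓
b·Ac: (-784/795)·265/1568 + 82/51·17/82 = 1/6 ✓
b·c³: 3375/57664·32768/3375 + (-784/795)·125/64 + 82/51·1 = 1/4 ✓
b·(c∘Ac): (-784/795)·1325/6272 + 82/51·17/82 = 1/8 ✓
b·Ac²: (-784/795)·53/147 + 82/51·1343/4920 = 1/12 ✓
b·A²c: 82/51·17/656 = 1/24 ✓; 4 stages ⇒ order 4.

4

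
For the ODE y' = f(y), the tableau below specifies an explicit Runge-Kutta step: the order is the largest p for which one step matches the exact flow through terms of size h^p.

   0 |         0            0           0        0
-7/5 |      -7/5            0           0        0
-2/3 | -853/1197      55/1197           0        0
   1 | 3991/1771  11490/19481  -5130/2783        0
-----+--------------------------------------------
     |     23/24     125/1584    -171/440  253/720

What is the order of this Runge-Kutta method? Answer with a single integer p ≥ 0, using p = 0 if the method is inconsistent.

4

b = (23/24, 125/1584, -171/440, 253/720)
c = (0, -7/5, -2/3, 1)
Ac = (0, 0, -11/171, 102/253)
Σ b_i: 23/24·1 + 125/1584·1 + (-171/440)·1 + 253/720·1 = 1 ✓
b·c: 125/1584·(-7/5) + (-171/440)·(-2/3) + 253/720·1 = 1/2 ✓
b·c²: 125/1584·49/25 + (-171/440)·4/9 + 253/720·1 = 1/3 ✓
b·Ac: (-171/440)·(-11/171) + 253/720·102/253 = 1/6 ✓
b·c³: 125/1584·(-343/125) + (-171/440)·(-8/27) + 253/720·1 = 1/4 ✓
b·(c∘Ac): (-171/440)·22/513 + 253/720·102/253 = 1/8 ✓
b·Ac²: (-171/440)·77/855 + 253/720·426/1265 = 1/12 ✓
b·A²c: 253/720·30/253 = 1/24 ✓; 4 stages ⇒ order 4.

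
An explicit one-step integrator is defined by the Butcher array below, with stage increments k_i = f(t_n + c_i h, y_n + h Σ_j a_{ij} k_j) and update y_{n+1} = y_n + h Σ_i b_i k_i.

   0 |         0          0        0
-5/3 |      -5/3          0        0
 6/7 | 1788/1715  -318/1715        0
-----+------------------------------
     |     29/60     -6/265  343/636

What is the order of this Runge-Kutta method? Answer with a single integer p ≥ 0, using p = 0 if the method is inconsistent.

3

b = (29/60, -6/265, 343/636)
c = (0, -5/3, 6/7)
Ac = (0, 0, 106/343)
Σ b_i: 29/60·1 + (-6/265)·1 + 343/636·1 = 1 ✓
b·c: (-6/265)·(-5/3) + 343/636·6/7 = 1/2 ✓
b·c²: (-6/265)·25/9 + 343/636·36/49 = 1/3 ✓
b·Ac: 343/636·106/343 = 1/6 ✓; 3 stages ⇒ order 3.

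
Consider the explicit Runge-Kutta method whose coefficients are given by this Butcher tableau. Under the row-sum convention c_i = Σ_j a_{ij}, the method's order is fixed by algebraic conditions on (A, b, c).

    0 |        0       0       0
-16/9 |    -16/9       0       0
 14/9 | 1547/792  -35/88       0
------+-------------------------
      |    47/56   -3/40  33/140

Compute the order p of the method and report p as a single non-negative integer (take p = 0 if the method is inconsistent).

b = (47/56, -3/40, 33/140)
c = (0, -16/9, 14/9)
Ac = (0, 0, 70/99)
Σ b_i: 47/56·1 + (-3/40)·1 + 33/140·1 = 1 ✓
b·c: (-3/40)·(-16/9) + 33/140·14/9 = 1/2 ✓
b·c²: (-3/40)·256/81 + 33/140·196/81 = 1/3 ✓
b·Ac: 33/140·70/99 = 1/6 ✓; 3 stages ⇒ order 3.

3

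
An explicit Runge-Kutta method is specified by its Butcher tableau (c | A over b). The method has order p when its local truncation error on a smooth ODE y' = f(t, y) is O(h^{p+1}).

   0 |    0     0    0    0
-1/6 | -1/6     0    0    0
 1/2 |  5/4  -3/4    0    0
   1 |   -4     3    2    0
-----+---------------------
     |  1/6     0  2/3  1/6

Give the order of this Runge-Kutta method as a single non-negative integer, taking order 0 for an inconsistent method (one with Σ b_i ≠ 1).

4

b = (1/6, 0, 2/3, 1/6)
c = (0, -1/6, 1/2, 1)
Ac = (0, 0, 1/8, 1/2)
Σ b_i: 1/6·1 + 2/3·1 + 1/6·1 = 1 ✓
b·c: 2/3·1/2 + 1/6·1 = 1/2 ✓
b·c²: 2/3·1/4 + 1/6·1 = 1/3 ✓
b·Ac: 2/3·1/8 + 1/6·1/2 = 1/6 ✓
b·c³: 2/3·1/8 + 1/6·1 = 1/4 ✓
b·(c∘Ac): 2/3·1/16 + 1/6·1/2 = 1/8 ✓
b·Ac²: 2/3·(-1/48) + 1/6·7/12 = 1/12 ✓
b·A²c: 1/6·1/4 = 1/24 ✓; 4 stages ⇒ order 4.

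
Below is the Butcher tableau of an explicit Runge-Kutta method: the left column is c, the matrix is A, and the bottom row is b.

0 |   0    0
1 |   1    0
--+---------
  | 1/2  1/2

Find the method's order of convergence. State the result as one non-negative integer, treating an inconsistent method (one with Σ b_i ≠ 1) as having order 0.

b = (1/2, 1/2)
c = (0, 1)
Σ b_i: 1/2·1 + 1/2·1 = 1 ✓
b·c: 1/2·1 = 1/2 ✓; 2 stages ⇒ order 2.

2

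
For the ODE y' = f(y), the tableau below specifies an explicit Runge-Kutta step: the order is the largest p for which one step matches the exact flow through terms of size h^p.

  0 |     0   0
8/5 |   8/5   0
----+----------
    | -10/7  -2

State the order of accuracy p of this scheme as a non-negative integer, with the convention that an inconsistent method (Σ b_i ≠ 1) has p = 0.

0

b = (-10/7, -2)
c = (0, 8/5)
Σ b_i: (-10/7)·1 + (-2)·1 = -24/7 ≠ 1 ⇒ order 0.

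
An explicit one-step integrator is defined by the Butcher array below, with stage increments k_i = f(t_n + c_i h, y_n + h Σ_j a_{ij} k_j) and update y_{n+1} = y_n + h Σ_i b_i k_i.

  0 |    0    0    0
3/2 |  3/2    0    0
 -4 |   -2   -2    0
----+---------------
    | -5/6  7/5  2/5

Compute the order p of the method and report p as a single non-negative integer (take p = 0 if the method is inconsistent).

b = (-5/6, 7/5, 2/5)
c = (0, 3/2, -4)
Ac = (0, 0, -3)
Σ b_i: (-5/6)·1 + 7/5·1 + 2/5·1 = 29/30 ≠ 1 ⇒ order 0.

0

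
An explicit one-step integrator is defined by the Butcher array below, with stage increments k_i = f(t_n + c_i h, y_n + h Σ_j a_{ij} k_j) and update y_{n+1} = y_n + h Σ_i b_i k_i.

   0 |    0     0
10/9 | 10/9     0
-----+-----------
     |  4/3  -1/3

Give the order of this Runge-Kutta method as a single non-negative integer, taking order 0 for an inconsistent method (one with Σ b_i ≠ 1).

b = (4/3, -1/3)
c = (0, 10/9)
Σ b_i: 4/3·1 + (-1/3)·1 = 1 ✓
b·c: (-1/3)·10/9 = -10/27 ≠ 1/2 ⇒ order 1.

1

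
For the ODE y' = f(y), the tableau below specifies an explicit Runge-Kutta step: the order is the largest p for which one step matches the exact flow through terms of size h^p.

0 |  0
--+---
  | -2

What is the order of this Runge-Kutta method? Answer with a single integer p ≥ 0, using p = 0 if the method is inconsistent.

0

b = (-2)
c = (0)
Σ b_i: (-2)·1 = -2 ≠ 1 ⇒ order 0.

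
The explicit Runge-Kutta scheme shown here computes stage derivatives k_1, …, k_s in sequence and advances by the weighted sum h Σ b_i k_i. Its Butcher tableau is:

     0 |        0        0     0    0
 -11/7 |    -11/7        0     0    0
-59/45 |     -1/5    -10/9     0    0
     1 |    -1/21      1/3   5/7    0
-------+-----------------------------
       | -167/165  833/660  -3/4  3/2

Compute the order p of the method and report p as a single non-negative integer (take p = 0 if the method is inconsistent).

2

b = (-167/165, 833/660, -3/4, 3/2)
c = (0, -11/7, -59/45, 1)
Ac = (0, 0, 110/63, -92/63)
Σ b_i: (-167/165)·1 + 833/660·1 + (-3/4)·1 + 3/2·1 = 1 ✓
b·c: 833/660·(-11/7) + (-3/4)·(-59/45) + 3/2·1 = 1/2 ✓
b·c²: 833/660·121/49 + (-3/4)·3481/2025 + 3/2·1 = 2246/675 ≠ 1/3 ⇒ order 2.
b·Ac: (-3/4)·110/63 + 3/2·(-92/63) = -7/2 ≠ 1/6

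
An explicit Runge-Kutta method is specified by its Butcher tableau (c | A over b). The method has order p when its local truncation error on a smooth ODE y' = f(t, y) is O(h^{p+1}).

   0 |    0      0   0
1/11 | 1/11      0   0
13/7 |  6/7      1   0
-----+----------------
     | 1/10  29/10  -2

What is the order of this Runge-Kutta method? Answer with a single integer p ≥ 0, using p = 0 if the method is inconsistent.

b = (1/10, 29/10, -2)
c = (0, 1/11, 13/7)
Ac = (0, 0, 1/11)
Σ b_i: 1/10·1 + 29/10·1 + (-2)·1 = 1 ✓
b·c: 29/10·1/11 + (-2)·13/7 = -2657/770 ≠ 1/2 ⇒ order 1.

1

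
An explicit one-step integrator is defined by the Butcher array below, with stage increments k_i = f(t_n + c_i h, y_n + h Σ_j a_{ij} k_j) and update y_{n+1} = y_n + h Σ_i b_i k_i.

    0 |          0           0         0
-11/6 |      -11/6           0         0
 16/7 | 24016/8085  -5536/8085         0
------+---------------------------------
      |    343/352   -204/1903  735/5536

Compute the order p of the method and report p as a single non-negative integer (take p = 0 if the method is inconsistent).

b = (343/352, -204/1903, 735/5536)
c = (0, -11/6, 16/7)
Ac = (0, 0, 2768/2205)
Σ b_i: 343/352·1 + (-204/1903)·1 + 735/5536·1 = 1 ✓
b·c: (-204/1903)·(-11/6) + 735/5536·16/7 = 1/2 ✓
b·c²: (-204/1903)·121/36 + 735/5536·256/49 = 1/3 ✓
b·Ac: 735/5536·2768/2205 = 1/6 ✓; 3 stages ⇒ order 3.

3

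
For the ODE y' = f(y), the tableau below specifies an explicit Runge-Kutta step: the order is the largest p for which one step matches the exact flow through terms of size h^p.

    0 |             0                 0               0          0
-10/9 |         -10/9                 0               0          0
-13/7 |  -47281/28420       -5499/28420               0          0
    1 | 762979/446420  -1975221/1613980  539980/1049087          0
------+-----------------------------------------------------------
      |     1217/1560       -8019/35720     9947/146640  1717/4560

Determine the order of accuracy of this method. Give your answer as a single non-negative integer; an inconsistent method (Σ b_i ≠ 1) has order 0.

4

b = (1217/1560, -8019/35720, 9947/146640, 1717/4560)
c = (0, -10/9, -13/7, 1)
Ac = (0, 0, 611/2842, 1387/3434)
Σ b_i: 1217/1560·1 + (-8019/35720)·1 + 9947/146640·1 + 1717/4560·1 = 1 ✓
b·c: (-8019/35720)·(-10/9) + 9947/146640·(-13/7) + 1717/4560·1 = 1/2 ✓
b·c²: (-8019/35720)·100/81 + 9947/146640·169/49 + 1717/4560·1 = 1/3 ✓
b·Ac: 9947/146640·611/2842 + 1717/4560·1387/3434 = 1/6 ✓
b·c³: (-8019/35720)·(-1000/729) + 9947/146640·(-2197/343) + 1717/4560·1 = 1/4 ✓
b·(c∘Ac): 9947/146640·(-7943/19894) + 1717/4560·1387/3434 = 1/8 ✓
b·Ac²: 9947/146640·(-3055/12789) + 1717/4560·4085/15453 = 1/12 ✓
b·A²c: 1717/4560·190/1717 = 1/24 ✓; 4 stages ⇒ order 4.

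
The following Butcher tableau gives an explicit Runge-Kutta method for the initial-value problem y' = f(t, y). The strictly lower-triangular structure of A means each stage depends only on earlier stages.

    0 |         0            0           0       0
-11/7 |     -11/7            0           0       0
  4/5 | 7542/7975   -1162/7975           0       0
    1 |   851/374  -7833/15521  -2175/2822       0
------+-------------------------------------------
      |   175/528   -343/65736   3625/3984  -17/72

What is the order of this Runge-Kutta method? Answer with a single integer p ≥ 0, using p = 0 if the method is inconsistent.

b = (175/528, -343/65736, 3625/3984, -17/72)
c = (0, -11/7, 4/5, 1)
Ac = (0, 0, 166/725, 3/17)
Σ b_i: 175/528·1 + (-343/65736)·1 + 3625/3984·1 + (-17/72)·1 = 1 ✓
b·c: (-343/65736)·(-11/7) + 3625/3984·4/5 + (-17/72)·1 = 1/2 ✓
b·c²: (-343/65736)·121/49 + 3625/3984·16/25 + (-17/72)·1 = 1/3 ✓
b·Ac: 3625/3984·166/725 + (-17/72)·3/17 = 1/6 ✓
b·c³: (-343/65736)·(-1331/343) + 3625/3984·64/125 + (-17/72)·1 = 1/4 ✓
b·(c∘Ac): 3625/3984·664/3625 + (-17/72)·3/17 = 1/8 ✓
b·Ac²: 3625/3984·(-1826/5075) + (-17/72)·(-207/119) = 1/12 ✓
b·A²c: (-17/72)·(-3/17) = 1/24 ✓; 4 stages ⇒ order 4.

4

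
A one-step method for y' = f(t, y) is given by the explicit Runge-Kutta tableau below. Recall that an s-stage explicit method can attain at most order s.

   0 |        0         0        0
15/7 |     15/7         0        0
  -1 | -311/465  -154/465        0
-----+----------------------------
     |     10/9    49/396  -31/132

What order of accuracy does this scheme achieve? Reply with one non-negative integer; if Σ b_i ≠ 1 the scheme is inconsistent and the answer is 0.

b = (10/9, 49/396, -31/132)
c = (0, 15/7, -1)
Ac = (0, 0, -22/31)
Σ b_i: 10/9·1 + 49/396·1 + (-31/132)·1 = 1 ✓
b·c: 49/396·15/7 + (-31/132)·(-1) = 1/2 ✓
b·c²: 49/396·225/49 + (-31/132)·1 = 1/3 ✓
b·Ac: (-31/132)·(-22/31) = 1/6 ✓; 3 stages ⇒ order 3.

3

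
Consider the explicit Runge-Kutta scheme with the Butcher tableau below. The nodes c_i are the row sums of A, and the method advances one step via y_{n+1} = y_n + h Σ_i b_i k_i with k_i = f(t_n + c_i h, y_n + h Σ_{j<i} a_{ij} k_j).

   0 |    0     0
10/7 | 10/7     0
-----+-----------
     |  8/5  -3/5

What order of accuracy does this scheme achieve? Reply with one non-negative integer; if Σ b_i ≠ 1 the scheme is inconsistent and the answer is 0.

b = (8/5, -3/5)
c = (0, 10/7)
Σ b_i: 8/5·1 + (-3/5)·1 = 1 ✓
b·c: (-3/5)·10/7 = -6/7 ≠ 1/2 ⇒ order 1.

1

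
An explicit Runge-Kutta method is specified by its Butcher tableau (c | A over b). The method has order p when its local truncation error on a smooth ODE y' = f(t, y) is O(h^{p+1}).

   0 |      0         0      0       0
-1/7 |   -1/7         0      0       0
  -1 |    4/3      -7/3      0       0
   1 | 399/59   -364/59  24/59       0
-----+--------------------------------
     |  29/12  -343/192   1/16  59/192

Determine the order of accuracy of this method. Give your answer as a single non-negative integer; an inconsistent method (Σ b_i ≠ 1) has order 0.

b = (29/12, -343/192, 1/16, 59/192)
c = (0, -1/7, -1, 1)
Ac = (0, 0, 1/3, 28/59)
Σ b_i: 29/12·1 + (-343/192)·1 + 1/16·1 + 59/192·1 = 1 ✓
b·c: (-343/192)·(-1/7) + 1/16·(-1) + 59/192·1 = 1/2 ✓
b·c²: (-343/192)·1/49 + 1/16·1 + 59/192·1 = 1/3 ✓
b·Ac: 1/16·1/3 + 59/192·28/59 = 1/6 ✓
b·c³: (-343/192)·(-1/343) + 1/16·(-1) + 59/192·1 = 1/4 ✓
b·(c∘Ac): 1/16·(-1/3) + 59/192·28/59 = 1/8 ✓
b·Ac²: 1/16·(-1/21) + 59/192·116/413 = 1/12 ✓
b·A²c: 59/192·8/59 = 1/24 ✓; 4 stages ⇒ order 4.

4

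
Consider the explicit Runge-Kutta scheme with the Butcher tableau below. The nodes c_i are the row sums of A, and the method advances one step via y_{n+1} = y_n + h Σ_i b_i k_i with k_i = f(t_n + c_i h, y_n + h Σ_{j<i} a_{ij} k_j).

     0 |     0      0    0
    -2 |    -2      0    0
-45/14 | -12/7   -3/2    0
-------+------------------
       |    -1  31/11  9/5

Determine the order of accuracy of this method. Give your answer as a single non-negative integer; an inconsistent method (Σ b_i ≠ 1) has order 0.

b = (-1, 31/11, 9/5)
c = (0, -2, -45/14)
Ac = (0, 0, 3)
Σ b_i: (-1)·1 + 31/11·1 + 9/5·1 = 199/55 ≠ 1 ⇒ order 0.

0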